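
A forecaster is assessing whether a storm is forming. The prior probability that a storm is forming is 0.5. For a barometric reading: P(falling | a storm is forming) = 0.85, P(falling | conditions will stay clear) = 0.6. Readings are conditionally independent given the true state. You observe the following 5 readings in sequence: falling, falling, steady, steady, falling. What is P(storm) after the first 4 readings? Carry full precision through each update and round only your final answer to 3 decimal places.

0.220

Each posterior becomes the prior for the next update.
After 'falling': P(storm) = 0.85·0.5000 / (0.85·0.5000 + 0.6·0.5000) ≈ 0.5862
After 'falling': P(storm) = 0.85·0.5862 / (0.85·0.5862 + 0.6·0.4138) ≈ 0.6674
After 'steady': P(storm) = 0.15·0.6674 / (0.15·0.6674 + 0.4·0.3326) ≈ 0.4294
After 'steady': P(storm) = 0.15·0.4294 / (0.15·0.4294 + 0.4·0.5706) ≈ 0.2201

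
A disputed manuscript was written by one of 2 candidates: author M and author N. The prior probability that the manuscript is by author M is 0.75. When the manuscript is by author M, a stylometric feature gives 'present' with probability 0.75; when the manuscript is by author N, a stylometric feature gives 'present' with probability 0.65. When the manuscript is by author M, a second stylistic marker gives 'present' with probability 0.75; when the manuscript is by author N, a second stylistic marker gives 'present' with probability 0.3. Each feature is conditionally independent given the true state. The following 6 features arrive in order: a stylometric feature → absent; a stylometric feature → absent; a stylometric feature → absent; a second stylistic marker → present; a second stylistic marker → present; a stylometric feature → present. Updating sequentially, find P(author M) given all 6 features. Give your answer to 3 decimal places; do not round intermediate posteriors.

0.887

Apply Bayes' rule sequentially, carrying P(author M) forward.
After a stylometric feature='absent': P(author M) = 0.25·0.7500 / (0.25·0.7500 + 0.35·0.2500) ≈ 0.6818
After a stylometric feature='absent': P(author M) = 0.25·0.6818 / (0.25·0.6818 + 0.35·0.3182) ≈ 0.6048
After a stylometric feature='absent': P(author M) = 0.25·0.6048 / (0.25·0.6048 + 0.35·0.3952) ≈ 0.5223
After a second stylistic marker='present': P(author M) = 0.75·0.5223 / (0.75·0.5223 + 0.3·0.4777) ≈ 0.7321
After a second stylistic marker='present': P(author M) = 0.75·0.7321 / (0.75·0.7321 + 0.3·0.2679) ≈ 0.8723
After a stylometric feature='present': P(author M) = 0.75·0.8723 / (0.75·0.8723 + 0.65·0.1277) ≈ 0.8874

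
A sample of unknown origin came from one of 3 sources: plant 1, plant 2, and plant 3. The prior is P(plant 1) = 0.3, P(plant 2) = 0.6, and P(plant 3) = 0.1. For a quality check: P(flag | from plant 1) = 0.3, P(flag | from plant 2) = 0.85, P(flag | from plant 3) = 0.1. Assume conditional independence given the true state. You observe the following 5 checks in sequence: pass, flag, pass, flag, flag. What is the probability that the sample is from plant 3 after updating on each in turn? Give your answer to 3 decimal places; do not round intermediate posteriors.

0.007

After 'pass': normaliser = 0.7·0.3000 + 0.15·0.6000 + 0.9·0.1000; P(plant 1) ≈ 0.5385, P(plant 2) ≈ 0.2308, P(plant 3) ≈ 0.2308
After 'flag': normaliser = 0.3·0.5385 + 0.85·0.2308 + 0.1·0.2308; P(plant 1) ≈ 0.4242, P(plant 2) ≈ 0.5152, P(plant 3) ≈ 0.0606
After 'pass': normaliser = 0.7·0.4242 + 0.15·0.5152 + 0.9·0.0606; P(plant 1) ≈ 0.6926, P(plant 2) ≈ 0.1802, P(plant 3) ≈ 0.1272
After 'flag': normaliser = 0.3·0.6926 + 0.85·0.1802 + 0.1·0.1272; P(plant 1) ≈ 0.5560, P(plant 2) ≈ 0.4099, P(plant 3) ≈ 0.0340
After 'flag': normaliser = 0.3·0.5560 + 0.85·0.4099 + 0.1·0.0340; P(plant 1) ≈ 0.3216, P(plant 2) ≈ 0.6718, P(plant 3) ≈ 0.0066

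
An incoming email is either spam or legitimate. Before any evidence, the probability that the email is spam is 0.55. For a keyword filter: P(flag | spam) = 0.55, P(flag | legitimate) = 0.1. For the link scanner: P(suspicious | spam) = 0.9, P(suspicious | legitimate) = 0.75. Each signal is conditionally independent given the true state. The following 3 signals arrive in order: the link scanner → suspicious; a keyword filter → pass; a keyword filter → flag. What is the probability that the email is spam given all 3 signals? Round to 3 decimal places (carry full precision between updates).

After the link scanner='suspicious': P(spam) = 0.9·0.5500 / (0.9·0.5500 + 0.75·0.4500) ≈ 0.5946
After a keyword filter='pass': P(spam) = 0.45·0.5946 / (0.45·0.5946 + 0.9·0.4054) ≈ 0.4231
After a keyword filter='flag': P(spam) = 0.55·0.4231 / (0.55·0.4231 + 0.1·0.5769) ≈ 0.8013

0.801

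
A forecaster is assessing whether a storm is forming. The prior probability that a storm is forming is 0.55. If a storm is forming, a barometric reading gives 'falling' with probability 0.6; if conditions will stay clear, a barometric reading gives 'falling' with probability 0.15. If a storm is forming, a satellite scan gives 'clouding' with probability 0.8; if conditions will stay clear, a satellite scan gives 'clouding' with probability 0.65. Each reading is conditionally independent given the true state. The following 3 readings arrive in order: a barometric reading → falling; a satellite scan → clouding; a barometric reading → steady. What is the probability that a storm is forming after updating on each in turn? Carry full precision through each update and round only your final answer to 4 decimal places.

0.7390

After a barometric reading='falling': P(storm) = 0.6·0.5500 / (0.6·0.5500 + 0.15·0.4500) ≈ 0.8302
After a satellite scan='clouding': P(storm) = 0.8·0.8302 / (0.8·0.8302 + 0.65·0.1698) ≈ 0.8575
After a barometric reading='steady': P(storm) = 0.4·0.8575 / (0.4·0.8575 + 0.85·0.1425) ≈ 0.7390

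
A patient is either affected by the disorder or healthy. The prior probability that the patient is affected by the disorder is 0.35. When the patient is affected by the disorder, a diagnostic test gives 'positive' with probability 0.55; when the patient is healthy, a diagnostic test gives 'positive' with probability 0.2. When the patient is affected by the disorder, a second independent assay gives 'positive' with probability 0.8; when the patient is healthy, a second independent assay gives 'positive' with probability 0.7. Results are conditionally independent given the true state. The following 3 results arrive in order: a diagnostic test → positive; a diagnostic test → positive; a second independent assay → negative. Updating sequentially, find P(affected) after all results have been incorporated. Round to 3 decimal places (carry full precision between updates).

0.731

After a diagnostic test='positive': P(affected) = 0.55·0.3500 / (0.55·0.3500 + 0.2·0.6500) ≈ 0.5969
After a diagnostic test='positive': P(affected) = 0.55·0.5969 / (0.55·0.5969 + 0.2·0.4031) ≈ 0.8028
After a second independent assay='negative': P(affected) = 0.2·0.8028 / (0.2·0.8028 + 0.3·0.1972) ≈ 0.7308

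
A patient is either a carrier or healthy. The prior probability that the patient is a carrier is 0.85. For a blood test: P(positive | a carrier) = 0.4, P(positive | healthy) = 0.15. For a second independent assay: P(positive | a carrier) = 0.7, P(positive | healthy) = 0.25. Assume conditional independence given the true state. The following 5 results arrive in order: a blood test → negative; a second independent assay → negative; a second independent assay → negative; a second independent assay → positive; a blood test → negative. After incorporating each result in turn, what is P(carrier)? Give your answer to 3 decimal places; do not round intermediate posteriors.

After a blood test='negative': P(carrier) = 0.6·0.8500 / (0.6·0.8500 + 0.85·0.1500) ≈ 0.8000
After a second independent assay='negative': P(carrier) = 0.3·0.8000 / (0.3·0.8000 + 0.75·0.2000) ≈ 0.6154
After a second independent assay='negative': P(carrier) = 0.3·0.6154 / (0.3·0.6154 + 0.75·0.3846) ≈ 0.3902
After a second independent assay='positive': P(carrier) = 0.7·0.3902 / (0.7·0.3902 + 0.25·0.6098) ≈ 0.6418
After a blood test='negative': P(carrier) = 0.6·0.6418 / (0.6·0.6418 + 0.85·0.3582) ≈ 0.5585

0.558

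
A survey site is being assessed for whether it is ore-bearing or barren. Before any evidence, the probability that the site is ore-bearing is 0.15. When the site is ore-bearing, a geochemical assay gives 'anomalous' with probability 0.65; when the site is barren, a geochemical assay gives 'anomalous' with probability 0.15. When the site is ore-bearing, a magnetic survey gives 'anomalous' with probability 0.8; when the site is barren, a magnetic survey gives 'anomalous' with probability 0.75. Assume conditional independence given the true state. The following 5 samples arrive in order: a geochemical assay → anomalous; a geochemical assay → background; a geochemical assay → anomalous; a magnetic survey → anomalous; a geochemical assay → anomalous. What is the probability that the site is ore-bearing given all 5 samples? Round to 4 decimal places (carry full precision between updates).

After a geochemical assay='anomalous': P(ore) = 0.65·0.1500 / (0.65·0.1500 + 0.15·0.8500) ≈ 0.4333
After a geochemical assay='background': P(ore) = 0.35·0.4333 / (0.35·0.4333 + 0.85·0.5667) ≈ 0.2395
After a geochemical assay='anomalous': P(ore) = 0.65·0.2395 / (0.65·0.2395 + 0.15·0.7605) ≈ 0.5771
After a magnetic survey='anomalous': P(ore) = 0.8·0.5771 / (0.8·0.5771 + 0.75·0.4229) ≈ 0.5927
After a geochemical assay='anomalous': P(ore) = 0.65·0.5927 / (0.65·0.5927 + 0.15·0.4073) ≈ 0.8631

0.8631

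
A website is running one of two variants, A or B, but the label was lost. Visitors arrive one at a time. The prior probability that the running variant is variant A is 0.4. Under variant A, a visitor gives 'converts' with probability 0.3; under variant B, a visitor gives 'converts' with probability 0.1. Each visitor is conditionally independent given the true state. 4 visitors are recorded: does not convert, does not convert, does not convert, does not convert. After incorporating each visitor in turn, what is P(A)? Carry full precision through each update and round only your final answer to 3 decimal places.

0.196

After 'does not convert': P(A) = 0.7·0.4000 / (0.7·0.4000 + 0.9·0.6000) ≈ 0.3415
After 'does not convert': P(A) = 0.7·0.3415 / (0.7·0.3415 + 0.9·0.6585) ≈ 0.2874
After 'does not convert': P(A) = 0.7·0.2874 / (0.7·0.2874 + 0.9·0.7126) ≈ 0.2388
After 'does not convert': P(A) = 0.7·0.2388 / (0.7·0.2388 + 0.9·0.7612) ≈ 0.1961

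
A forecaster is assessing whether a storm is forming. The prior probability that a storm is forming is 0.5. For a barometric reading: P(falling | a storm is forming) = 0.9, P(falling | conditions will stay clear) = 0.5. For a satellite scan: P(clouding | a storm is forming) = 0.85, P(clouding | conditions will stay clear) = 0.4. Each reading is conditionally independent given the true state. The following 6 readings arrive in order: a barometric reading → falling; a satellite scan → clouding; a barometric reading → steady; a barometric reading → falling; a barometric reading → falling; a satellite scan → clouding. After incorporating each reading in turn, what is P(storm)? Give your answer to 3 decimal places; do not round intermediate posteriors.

0.840

After a barometric reading='falling': P(storm) = 0.9·0.5000 / (0.9·0.5000 + 0.5·0.5000) ≈ 0.6429
After a satellite scan='clouding': P(storm) = 0.85·0.6429 / (0.85·0.6429 + 0.4·0.3571) ≈ 0.7927
After a barometric reading='steady': P(storm) = 0.1·0.7927 / (0.1·0.7927 + 0.5·0.2073) ≈ 0.4334
After a barometric reading='falling': P(storm) = 0.9·0.4334 / (0.9·0.4334 + 0.5·0.5666) ≈ 0.5793
After a barometric reading='falling': P(storm) = 0.9·0.5793 / (0.9·0.5793 + 0.5·0.4207) ≈ 0.7125
After a satellite scan='clouding': P(storm) = 0.85·0.7125 / (0.85·0.7125 + 0.4·0.2875) ≈ 0.8404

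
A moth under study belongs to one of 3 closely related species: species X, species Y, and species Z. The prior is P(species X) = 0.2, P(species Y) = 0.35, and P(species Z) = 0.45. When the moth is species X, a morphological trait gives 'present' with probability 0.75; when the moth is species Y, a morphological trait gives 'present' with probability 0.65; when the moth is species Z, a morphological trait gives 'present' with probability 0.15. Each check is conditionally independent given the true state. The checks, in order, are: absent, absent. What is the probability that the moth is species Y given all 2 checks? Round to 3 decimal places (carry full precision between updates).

After 'absent': normaliser = 0.25·0.2000 + 0.35·0.3500 + 0.85·0.4500; P(species X) ≈ 0.0901, P(species Y) ≈ 0.2207, P(species Z) ≈ 0.6892
After 'absent': normaliser = 0.25·0.0901 + 0.35·0.2207 + 0.85·0.6892; P(species X) ≈ 0.0329, P(species Y) ≈ 0.1127, P(species Z) ≈ 0.8545

0.113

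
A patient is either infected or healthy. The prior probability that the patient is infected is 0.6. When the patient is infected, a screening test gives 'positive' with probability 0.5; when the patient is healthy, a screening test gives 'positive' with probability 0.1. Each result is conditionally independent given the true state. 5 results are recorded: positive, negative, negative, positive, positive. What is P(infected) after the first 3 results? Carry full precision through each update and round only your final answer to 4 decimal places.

Each posterior becomes the prior for the next update.
After 'positive': P(infected) = 0.5·0.6000 / (0.5·0.6000 + 0.1·0.4000) ≈ 0.8824
After 'negative': P(infected) = 0.5·0.8824 / (0.5·0.8824 + 0.9·0.1176) ≈ 0.8065
After 'negative': P(infected) = 0.5·0.8065 / (0.5·0.8065 + 0.9·0.1935) ≈ 0.6983

0.6983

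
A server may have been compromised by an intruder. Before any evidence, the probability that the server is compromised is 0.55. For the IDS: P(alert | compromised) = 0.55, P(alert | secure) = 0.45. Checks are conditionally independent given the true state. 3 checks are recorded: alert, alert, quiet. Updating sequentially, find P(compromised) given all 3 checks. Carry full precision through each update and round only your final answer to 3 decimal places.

After 'alert': P(compromised) = 0.55·0.5500 / (0.55·0.5500 + 0.45·0.4500) ≈ 0.5990
After 'alert': P(compromised) = 0.55·0.5990 / (0.55·0.5990 + 0.45·0.4010) ≈ 0.6461
After 'quiet': P(compromised) = 0.45·0.6461 / (0.45·0.6461 + 0.55·0.3539) ≈ 0.5990

0.599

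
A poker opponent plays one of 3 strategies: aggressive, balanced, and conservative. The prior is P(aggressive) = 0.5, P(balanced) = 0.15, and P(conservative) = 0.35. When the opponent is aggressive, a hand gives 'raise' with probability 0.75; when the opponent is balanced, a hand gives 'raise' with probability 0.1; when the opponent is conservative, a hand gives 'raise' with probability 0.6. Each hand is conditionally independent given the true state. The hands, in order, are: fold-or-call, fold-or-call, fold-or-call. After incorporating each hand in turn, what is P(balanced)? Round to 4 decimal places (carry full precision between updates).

0.7835

After 'fold-or-call': normaliser = 0.25·0.5000 + 0.9·0.1500 + 0.4·0.3500; P(aggressive) ≈ 0.3125, P(balanced) ≈ 0.3375, P(conservative) ≈ 0.3500
After 'fold-or-call': normaliser = 0.25·0.3125 + 0.9·0.3375 + 0.4·0.3500; P(aggressive) ≈ 0.1497, P(balanced) ≈ 0.5820, P(conservative) ≈ 0.2683
After 'fold-or-call': normaliser = 0.25·0.1497 + 0.9·0.5820 + 0.4·0.2683; P(aggressive) ≈ 0.0560, P(balanced) ≈ 0.7835, P(conservative) ≈ 0.1605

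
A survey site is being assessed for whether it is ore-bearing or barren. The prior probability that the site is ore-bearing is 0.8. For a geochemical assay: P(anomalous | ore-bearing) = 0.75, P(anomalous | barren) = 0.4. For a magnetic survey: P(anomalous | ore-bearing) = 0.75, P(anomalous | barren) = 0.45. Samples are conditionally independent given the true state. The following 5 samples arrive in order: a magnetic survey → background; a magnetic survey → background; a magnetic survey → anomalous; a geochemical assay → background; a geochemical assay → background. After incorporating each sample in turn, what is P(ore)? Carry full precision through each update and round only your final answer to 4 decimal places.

0.1930

After a magnetic survey='background': P(ore) = 0.25·0.8000 / (0.25·0.8000 + 0.55·0.2000) ≈ 0.6452
After a magnetic survey='background': P(ore) = 0.25·0.6452 / (0.25·0.6452 + 0.55·0.3548) ≈ 0.4525
After a magnetic survey='anomalous': P(ore) = 0.75·0.4525 / (0.75·0.4525 + 0.45·0.5475) ≈ 0.5794
After a geochemical assay='background': P(ore) = 0.25·0.5794 / (0.25·0.5794 + 0.6·0.4206) ≈ 0.3646
After a geochemical assay='background': P(ore) = 0.25·0.3646 / (0.25·0.3646 + 0.6·0.6354) ≈ 0.1930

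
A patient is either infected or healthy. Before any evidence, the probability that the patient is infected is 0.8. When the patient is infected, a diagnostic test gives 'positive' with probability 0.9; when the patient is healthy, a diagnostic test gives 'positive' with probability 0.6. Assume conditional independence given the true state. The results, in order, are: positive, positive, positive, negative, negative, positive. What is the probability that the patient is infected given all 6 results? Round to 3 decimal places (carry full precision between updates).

After 'positive': P(infected) = 0.9·0.8000 / (0.9·0.8000 + 0.6·0.2000) ≈ 0.8571
After 'positive': P(infected) = 0.9·0.8571 / (0.9·0.8571 + 0.6·0.1429) ≈ 0.9000
After 'positive': P(infected) = 0.9·0.9000 / (0.9·0.9000 + 0.6·0.1000) ≈ 0.9310
After 'negative': P(infected) = 0.1·0.9310 / (0.1·0.9310 + 0.4·0.0690) ≈ 0.7714
After 'negative': P(infected) = 0.1·0.7714 / (0.1·0.7714 + 0.4·0.2286) ≈ 0.4576
After 'positive': P(infected) = 0.9·0.4576 / (0.9·0.4576 + 0.6·0.5424) ≈ 0.5586

0.559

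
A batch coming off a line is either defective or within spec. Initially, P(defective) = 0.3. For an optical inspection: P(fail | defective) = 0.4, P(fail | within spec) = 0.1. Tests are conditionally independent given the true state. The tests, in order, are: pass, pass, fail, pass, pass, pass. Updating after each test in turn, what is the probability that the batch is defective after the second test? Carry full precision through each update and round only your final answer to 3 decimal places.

After 'pass': P(defective) = 0.6·0.3000 / (0.6·0.3000 + 0.9·0.7000) ≈ 0.2222
After 'pass': P(defective) = 0.6·0.2222 / (0.6·0.2222 + 0.9·0.7778) ≈ 0.1600

0.160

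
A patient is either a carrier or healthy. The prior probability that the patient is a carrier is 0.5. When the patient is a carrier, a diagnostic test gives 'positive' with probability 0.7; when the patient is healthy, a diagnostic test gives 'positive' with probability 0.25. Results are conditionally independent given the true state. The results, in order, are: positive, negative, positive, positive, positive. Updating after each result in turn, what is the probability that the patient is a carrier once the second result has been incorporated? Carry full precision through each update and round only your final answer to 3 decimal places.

Apply Bayes' rule sequentially, carrying P(carrier) forward.
After 'positive': P(carrier) = 0.7·0.5000 / (0.7·0.5000 + 0.25·0.5000) ≈ 0.7368
After 'negative': P(carrier) = 0.3·0.7368 / (0.3·0.7368 + 0.75·0.2632) ≈ 0.5283

0.528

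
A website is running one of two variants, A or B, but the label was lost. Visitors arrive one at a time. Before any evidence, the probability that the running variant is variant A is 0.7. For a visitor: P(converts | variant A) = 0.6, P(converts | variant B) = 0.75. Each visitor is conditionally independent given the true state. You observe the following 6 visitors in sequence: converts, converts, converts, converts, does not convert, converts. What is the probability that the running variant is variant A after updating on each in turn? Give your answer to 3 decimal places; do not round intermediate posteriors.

After 'converts': P(A) = 0.6·0.7000 / (0.6·0.7000 + 0.75·0.3000) ≈ 0.6512
After 'converts': P(A) = 0.6·0.6512 / (0.6·0.6512 + 0.75·0.3488) ≈ 0.5989
After 'converts': P(A) = 0.6·0.5989 / (0.6·0.5989 + 0.75·0.4011) ≈ 0.5443
After 'converts': P(A) = 0.6·0.5443 / (0.6·0.5443 + 0.75·0.4557) ≈ 0.4887
After 'does not convert': P(A) = 0.4·0.4887 / (0.4·0.4887 + 0.25·0.5113) ≈ 0.6046
After 'converts': P(A) = 0.6·0.6046 / (0.6·0.6046 + 0.75·0.3954) ≈ 0.5502

0.550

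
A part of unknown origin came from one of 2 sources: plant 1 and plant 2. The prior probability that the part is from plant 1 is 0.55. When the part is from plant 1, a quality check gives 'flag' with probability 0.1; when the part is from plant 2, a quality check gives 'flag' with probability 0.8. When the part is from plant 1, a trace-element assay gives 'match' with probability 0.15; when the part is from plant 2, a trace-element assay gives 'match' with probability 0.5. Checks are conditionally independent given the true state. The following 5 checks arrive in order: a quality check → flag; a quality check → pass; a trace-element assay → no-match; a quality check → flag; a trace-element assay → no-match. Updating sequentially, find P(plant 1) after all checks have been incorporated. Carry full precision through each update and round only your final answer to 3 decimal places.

0.199

After a quality check='flag': P(plant 1) = 0.1·0.5500 / (0.1·0.5500 + 0.8·0.4500) ≈ 0.1325
After a quality check='pass': P(plant 1) = 0.9·0.1325 / (0.9·0.1325 + 0.2·0.8675) ≈ 0.4074
After a trace-element assay='no-match': P(plant 1) = 0.85·0.4074 / (0.85·0.4074 + 0.5·0.5926) ≈ 0.5389
After a quality check='flag': P(plant 1) = 0.1·0.5389 / (0.1·0.5389 + 0.8·0.4611) ≈ 0.1275
After a trace-element assay='no-match': P(plant 1) = 0.85·0.1275 / (0.85·0.1275 + 0.5·0.8725) ≈ 0.1989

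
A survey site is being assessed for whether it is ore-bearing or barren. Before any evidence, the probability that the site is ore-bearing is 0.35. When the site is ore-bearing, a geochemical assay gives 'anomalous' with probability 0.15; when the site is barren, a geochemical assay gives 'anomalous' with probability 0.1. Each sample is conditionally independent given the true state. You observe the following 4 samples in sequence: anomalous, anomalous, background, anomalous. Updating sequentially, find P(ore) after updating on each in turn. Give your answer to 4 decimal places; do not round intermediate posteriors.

0.6319

After 'anomalous': P(ore) = 0.15·0.3500 / (0.15·0.3500 + 0.1·0.6500) ≈ 0.4468
After 'anomalous': P(ore) = 0.15·0.4468 / (0.15·0.4468 + 0.1·0.5532) ≈ 0.5478
After 'background': P(ore) = 0.85·0.5478 / (0.85·0.5478 + 0.9·0.4522) ≈ 0.5336
After 'anomalous': P(ore) = 0.15·0.5336 / (0.15·0.5336 + 0.1·0.4664) ≈ 0.6319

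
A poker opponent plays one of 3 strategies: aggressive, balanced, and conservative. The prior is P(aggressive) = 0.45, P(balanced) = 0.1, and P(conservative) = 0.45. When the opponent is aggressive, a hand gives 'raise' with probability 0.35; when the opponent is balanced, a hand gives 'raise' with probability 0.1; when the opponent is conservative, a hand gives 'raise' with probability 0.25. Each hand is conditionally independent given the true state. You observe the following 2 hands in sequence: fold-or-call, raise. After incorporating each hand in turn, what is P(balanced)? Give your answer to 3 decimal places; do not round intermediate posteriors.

0.046

Each posterior becomes the prior for the next update.
After 'fold-or-call': normaliser = 0.65·0.4500 + 0.9·0.1000 + 0.75·0.4500; P(aggressive) ≈ 0.4062, P(balanced) ≈ 0.1250, P(conservative) ≈ 0.4688
After 'raise': normaliser = 0.35·0.4062 + 0.1·0.1250 + 0.25·0.4688; P(aggressive) ≈ 0.5230, P(balanced) ≈ 0.0460, P(conservative) ≈ 0.4310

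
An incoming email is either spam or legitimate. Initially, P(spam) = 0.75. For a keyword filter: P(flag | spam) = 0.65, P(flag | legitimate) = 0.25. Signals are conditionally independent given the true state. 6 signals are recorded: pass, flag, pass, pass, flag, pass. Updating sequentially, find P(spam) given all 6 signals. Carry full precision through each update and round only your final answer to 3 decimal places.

Apply Bayes' rule sequentially, carrying P(spam) forward.
After 'pass': P(spam) = 0.35·0.7500 / (0.35·0.7500 + 0.75·0.2500) ≈ 0.5833
After 'flag': P(spam) = 0.65·0.5833 / (0.65·0.5833 + 0.25·0.4167) ≈ 0.7845
After 'pass': P(spam) = 0.35·0.7845 / (0.35·0.7845 + 0.75·0.2155) ≈ 0.6294
After 'pass': P(spam) = 0.35·0.6294 / (0.35·0.6294 + 0.75·0.3706) ≈ 0.4422
After 'flag': P(spam) = 0.65·0.4422 / (0.65·0.4422 + 0.25·0.5578) ≈ 0.6733
After 'pass': P(spam) = 0.35·0.6733 / (0.35·0.6733 + 0.75·0.3267) ≈ 0.4903

0.490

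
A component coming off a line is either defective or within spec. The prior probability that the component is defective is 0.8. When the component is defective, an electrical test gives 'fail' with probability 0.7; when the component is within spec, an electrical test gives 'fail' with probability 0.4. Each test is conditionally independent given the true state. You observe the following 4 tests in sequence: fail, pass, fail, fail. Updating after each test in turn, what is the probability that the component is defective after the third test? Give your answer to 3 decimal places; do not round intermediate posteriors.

0.860

After 'fail': P(defective) = 0.7·0.8000 / (0.7·0.8000 + 0.4·0.2000) ≈ 0.8750
After 'pass': P(defective) = 0.3·0.8750 / (0.3·0.8750 + 0.6·0.1250) ≈ 0.7778
After 'fail': P(defective) = 0.7·0.7778 / (0.7·0.7778 + 0.4·0.2222) ≈ 0.8596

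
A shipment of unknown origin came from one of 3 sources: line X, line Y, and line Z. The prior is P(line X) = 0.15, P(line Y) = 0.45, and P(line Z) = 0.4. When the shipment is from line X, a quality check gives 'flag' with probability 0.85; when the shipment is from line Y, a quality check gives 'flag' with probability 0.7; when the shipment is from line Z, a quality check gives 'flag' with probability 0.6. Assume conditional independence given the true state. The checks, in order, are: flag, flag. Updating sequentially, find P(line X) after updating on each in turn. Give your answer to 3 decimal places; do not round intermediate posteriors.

After 'flag': normaliser = 0.85·0.1500 + 0.7·0.4500 + 0.6·0.4000; P(line X) ≈ 0.1868, P(line Y) ≈ 0.4615, P(line Z) ≈ 0.3516
After 'flag': normaliser = 0.85·0.1868 + 0.7·0.4615 + 0.6·0.3516; P(line X) ≈ 0.2292, P(line Y) ≈ 0.4663, P(line Z) ≈ 0.3045

0.229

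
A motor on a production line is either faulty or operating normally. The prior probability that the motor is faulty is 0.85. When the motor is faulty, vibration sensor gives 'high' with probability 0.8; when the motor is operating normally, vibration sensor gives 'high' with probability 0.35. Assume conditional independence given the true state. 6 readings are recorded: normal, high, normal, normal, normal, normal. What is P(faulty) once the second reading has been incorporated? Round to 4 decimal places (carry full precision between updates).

After 'normal': P(faulty) = 0.2·0.8500 / (0.2·0.8500 + 0.65·0.1500) ≈ 0.6355
After 'high': P(faulty) = 0.8·0.6355 / (0.8·0.6355 + 0.35·0.3645) ≈ 0.7994

0.7994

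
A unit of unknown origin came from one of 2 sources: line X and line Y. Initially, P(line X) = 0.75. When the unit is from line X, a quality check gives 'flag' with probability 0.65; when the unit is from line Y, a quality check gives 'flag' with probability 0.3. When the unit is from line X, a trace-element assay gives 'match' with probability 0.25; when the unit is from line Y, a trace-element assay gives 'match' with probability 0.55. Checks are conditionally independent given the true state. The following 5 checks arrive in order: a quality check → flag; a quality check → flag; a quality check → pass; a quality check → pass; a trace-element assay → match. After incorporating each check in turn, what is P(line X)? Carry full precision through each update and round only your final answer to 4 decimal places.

0.6154

After a quality check='flag': P(line X) = 0.65·0.7500 / (0.65·0.7500 + 0.3·0.2500) ≈ 0.8667
After a quality check='flag': P(line X) = 0.65·0.8667 / (0.65·0.8667 + 0.3·0.1333) ≈ 0.9337
After a quality check='pass': P(line X) = 0.35·0.9337 / (0.35·0.9337 + 0.7·0.0663) ≈ 0.8756
After a quality check='pass': P(line X) = 0.35·0.8756 / (0.35·0.8756 + 0.7·0.1244) ≈ 0.7788
After a trace-element assay='match': P(line X) = 0.25·0.7788 / (0.25·0.7788 + 0.55·0.2212) ≈ 0.6154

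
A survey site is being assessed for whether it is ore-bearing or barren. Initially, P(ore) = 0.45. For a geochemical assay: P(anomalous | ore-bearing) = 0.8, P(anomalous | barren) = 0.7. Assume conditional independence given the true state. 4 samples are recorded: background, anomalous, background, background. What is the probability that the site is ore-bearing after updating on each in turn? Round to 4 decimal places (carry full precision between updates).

0.2169

Each posterior becomes the prior for the next update.
After 'background': P(ore) = 0.2·0.4500 / (0.2·0.4500 + 0.3·0.5500) ≈ 0.3529
After 'anomalous': P(ore) = 0.8·0.3529 / (0.8·0.3529 + 0.7·0.6471) ≈ 0.3840
After 'background': P(ore) = 0.2·0.3840 / (0.2·0.3840 + 0.3·0.6160) ≈ 0.2936
After 'background': P(ore) = 0.2·0.2936 / (0.2·0.2936 + 0.3·0.7064) ≈ 0.2169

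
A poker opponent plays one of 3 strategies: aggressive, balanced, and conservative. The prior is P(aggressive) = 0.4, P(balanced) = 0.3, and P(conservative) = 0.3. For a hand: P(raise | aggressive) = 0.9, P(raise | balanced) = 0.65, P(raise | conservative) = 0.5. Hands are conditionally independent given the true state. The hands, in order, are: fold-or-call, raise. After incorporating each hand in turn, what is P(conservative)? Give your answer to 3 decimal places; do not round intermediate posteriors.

0.418

After 'fold-or-call': normaliser = 0.1·0.4000 + 0.35·0.3000 + 0.5·0.3000; P(aggressive) ≈ 0.1356, P(balanced) ≈ 0.3559, P(conservative) ≈ 0.5085
After 'raise': normaliser = 0.9·0.1356 + 0.65·0.3559 + 0.5·0.5085; P(aggressive) ≈ 0.2008, P(balanced) ≈ 0.3808, P(conservative) ≈ 0.4184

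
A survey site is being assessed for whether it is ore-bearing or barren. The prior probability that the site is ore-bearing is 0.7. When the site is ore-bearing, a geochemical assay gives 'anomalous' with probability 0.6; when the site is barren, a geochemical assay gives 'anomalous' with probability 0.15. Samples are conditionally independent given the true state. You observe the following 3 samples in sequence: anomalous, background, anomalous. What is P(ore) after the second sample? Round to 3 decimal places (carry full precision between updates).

0.815

After 'anomalous': P(ore) = 0.6·0.7000 / (0.6·0.7000 + 0.15·0.3000) ≈ 0.9032
After 'background': P(ore) = 0.4·0.9032 / (0.4·0.9032 + 0.85·0.0968) ≈ 0.8145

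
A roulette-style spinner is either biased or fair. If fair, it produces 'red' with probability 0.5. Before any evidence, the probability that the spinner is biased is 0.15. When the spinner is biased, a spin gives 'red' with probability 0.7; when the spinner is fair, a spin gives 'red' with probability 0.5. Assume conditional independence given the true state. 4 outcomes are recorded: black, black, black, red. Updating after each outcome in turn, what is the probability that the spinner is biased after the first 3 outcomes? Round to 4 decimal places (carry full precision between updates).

0.0367

After 'black': P(biased) = 0.3·0.1500 / (0.3·0.1500 + 0.5·0.8500) ≈ 0.0957
After 'black': P(biased) = 0.3·0.0957 / (0.3·0.0957 + 0.5·0.9043) ≈ 0.0597
After 'black': P(biased) = 0.3·0.0597 / (0.3·0.0597 + 0.5·0.9403) ≈ 0.0367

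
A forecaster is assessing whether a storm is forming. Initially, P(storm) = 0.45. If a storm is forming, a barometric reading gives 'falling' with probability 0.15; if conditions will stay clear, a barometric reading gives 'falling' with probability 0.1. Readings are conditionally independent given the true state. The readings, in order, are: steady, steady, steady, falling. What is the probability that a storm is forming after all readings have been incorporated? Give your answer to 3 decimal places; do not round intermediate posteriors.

Apply Bayes' rule sequentially, carrying P(storm) forward.
After 'steady': P(storm) = 0.85·0.4500 / (0.85·0.4500 + 0.9·0.5500) ≈ 0.4359
After 'steady': P(storm) = 0.85·0.4359 / (0.85·0.4359 + 0.9·0.5641) ≈ 0.4219
After 'steady': P(storm) = 0.85·0.4219 / (0.85·0.4219 + 0.9·0.5781) ≈ 0.4080
After 'falling': P(storm) = 0.15·0.4080 / (0.15·0.4080 + 0.1·0.5920) ≈ 0.5083

0.508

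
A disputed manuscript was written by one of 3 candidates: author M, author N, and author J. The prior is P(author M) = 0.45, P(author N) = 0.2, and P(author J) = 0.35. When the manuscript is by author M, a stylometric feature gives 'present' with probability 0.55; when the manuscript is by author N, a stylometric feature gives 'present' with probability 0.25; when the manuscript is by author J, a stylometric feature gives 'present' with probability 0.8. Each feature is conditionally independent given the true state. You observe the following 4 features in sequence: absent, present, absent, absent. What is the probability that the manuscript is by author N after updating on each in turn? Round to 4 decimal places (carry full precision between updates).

0.4597

After 'absent': normaliser = 0.45·0.4500 + 0.75·0.2000 + 0.2·0.3500; P(author M) ≈ 0.4793, P(author N) ≈ 0.3550, P(author J) ≈ 0.1657
After 'present': normaliser = 0.55·0.4793 + 0.25·0.3550 + 0.8·0.1657; P(author M) ≈ 0.5436, P(author N) ≈ 0.1830, P(author J) ≈ 0.2733
After 'absent': normaliser = 0.45·0.5436 + 0.75·0.1830 + 0.2·0.2733; P(author M) ≈ 0.5603, P(author N) ≈ 0.3144, P(author J) ≈ 0.1252
After 'absent': normaliser = 0.45·0.5603 + 0.75·0.3144 + 0.2·0.1252; P(author M) ≈ 0.4915, P(author N) ≈ 0.4597, P(author J) ≈ 0.0488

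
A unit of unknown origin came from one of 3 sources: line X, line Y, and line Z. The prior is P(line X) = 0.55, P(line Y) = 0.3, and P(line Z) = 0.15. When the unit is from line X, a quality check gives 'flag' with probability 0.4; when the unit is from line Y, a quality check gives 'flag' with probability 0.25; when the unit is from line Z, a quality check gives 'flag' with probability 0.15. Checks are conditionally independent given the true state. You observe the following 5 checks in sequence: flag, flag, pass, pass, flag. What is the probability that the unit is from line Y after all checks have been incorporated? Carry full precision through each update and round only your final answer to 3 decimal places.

After 'flag': normaliser = 0.4·0.5500 + 0.25·0.3000 + 0.15·0.1500; P(line X) ≈ 0.6929, P(line Y) ≈ 0.2362, P(line Z) ≈ 0.0709
After 'flag': normaliser = 0.4·0.6929 + 0.25·0.2362 + 0.15·0.0709; P(line X) ≈ 0.7991, P(line Y) ≈ 0.1703, P(line Z) ≈ 0.0306
After 'pass': normaliser = 0.6·0.7991 + 0.75·0.1703 + 0.85·0.0306; P(line X) ≈ 0.7572, P(line Y) ≈ 0.2017, P(line Z) ≈ 0.0411
After 'pass': normaliser = 0.6·0.7572 + 0.75·0.2017 + 0.85·0.0411; P(line X) ≈ 0.7093, P(line Y) ≈ 0.2361, P(line Z) ≈ 0.0546
After 'flag': normaliser = 0.4·0.7093 + 0.25·0.2361 + 0.15·0.0546; P(line X) ≈ 0.8084, P(line Y) ≈ 0.1682, P(line Z) ≈ 0.0233

0.168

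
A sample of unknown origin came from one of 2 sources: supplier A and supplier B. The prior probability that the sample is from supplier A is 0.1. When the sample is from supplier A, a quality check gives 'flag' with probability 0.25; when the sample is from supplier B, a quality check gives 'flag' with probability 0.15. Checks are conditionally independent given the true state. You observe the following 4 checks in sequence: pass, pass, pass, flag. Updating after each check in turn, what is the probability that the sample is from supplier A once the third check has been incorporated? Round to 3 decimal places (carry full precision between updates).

After 'pass': P(supplier A) = 0.75·0.1000 / (0.75·0.1000 + 0.85·0.9000) ≈ 0.0893
After 'pass': P(supplier A) = 0.75·0.0893 / (0.75·0.0893 + 0.85·0.9107) ≈ 0.0796
After 'pass': P(supplier A) = 0.75·0.0796 / (0.75·0.0796 + 0.85·0.9204) ≈ 0.0709

0.071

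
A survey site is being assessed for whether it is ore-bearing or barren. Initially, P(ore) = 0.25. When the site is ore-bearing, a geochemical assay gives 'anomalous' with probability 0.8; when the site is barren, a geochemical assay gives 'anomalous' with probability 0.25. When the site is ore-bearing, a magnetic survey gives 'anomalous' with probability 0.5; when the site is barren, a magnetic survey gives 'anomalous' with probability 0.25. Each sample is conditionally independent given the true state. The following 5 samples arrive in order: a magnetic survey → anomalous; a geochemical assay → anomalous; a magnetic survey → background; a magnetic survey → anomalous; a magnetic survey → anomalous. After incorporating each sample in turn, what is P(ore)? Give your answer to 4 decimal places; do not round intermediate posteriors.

0.8505

After a magnetic survey='anomalous': P(ore) = 0.5·0.2500 / (0.5·0.2500 + 0.25·0.7500) ≈ 0.4000
After a geochemical assay='anomalous': P(ore) = 0.8·0.4000 / (0.8·0.4000 + 0.25·0.6000) ≈ 0.6809
After a magnetic survey='background': P(ore) = 0.5·0.6809 / (0.5·0.6809 + 0.75·0.3191) ≈ 0.5872
After a magnetic survey='anomalous': P(ore) = 0.5·0.5872 / (0.5·0.5872 + 0.25·0.4128) ≈ 0.7399
After a magnetic survey='anomalous': P(ore) = 0.5·0.7399 / (0.5·0.7399 + 0.25·0.2601) ≈ 0.8505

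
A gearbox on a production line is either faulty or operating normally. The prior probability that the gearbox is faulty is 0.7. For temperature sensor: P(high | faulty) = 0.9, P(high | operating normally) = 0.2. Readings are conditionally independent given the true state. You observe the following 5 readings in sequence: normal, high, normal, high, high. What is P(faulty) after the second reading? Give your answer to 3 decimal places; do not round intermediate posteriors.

After 'normal': P(faulty) = 0.1·0.7000 / (0.1·0.7000 + 0.8·0.3000) ≈ 0.2258
After 'high': P(faulty) = 0.9·0.2258 / (0.9·0.2258 + 0.2·0.7742) ≈ 0.5676

0.568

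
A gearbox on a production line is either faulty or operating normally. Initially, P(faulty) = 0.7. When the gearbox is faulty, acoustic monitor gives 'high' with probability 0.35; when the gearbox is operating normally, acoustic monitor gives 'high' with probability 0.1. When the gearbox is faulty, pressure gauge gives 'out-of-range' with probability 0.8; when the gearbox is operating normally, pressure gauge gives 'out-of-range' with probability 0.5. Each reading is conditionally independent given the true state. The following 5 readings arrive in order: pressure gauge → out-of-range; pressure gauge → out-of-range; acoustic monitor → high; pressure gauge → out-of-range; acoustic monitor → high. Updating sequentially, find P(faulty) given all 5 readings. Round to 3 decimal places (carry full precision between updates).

0.992

Each posterior becomes the prior for the next update.
After pressure gauge='out-of-range': P(faulty) = 0.8·0.7000 / (0.8·0.7000 + 0.5·0.3000) ≈ 0.7887
After pressure gauge='out-of-range': P(faulty) = 0.8·0.7887 / (0.8·0.7887 + 0.5·0.2113) ≈ 0.8566
After acoustic monitor='high': P(faulty) = 0.35·0.8566 / (0.35·0.8566 + 0.1·0.1434) ≈ 0.9544
After pressure gauge='out-of-range': P(faulty) = 0.8·0.9544 / (0.8·0.9544 + 0.5·0.0456) ≈ 0.9710
After acoustic monitor='high': P(faulty) = 0.35·0.9710 / (0.35·0.9710 + 0.1·0.0290) ≈ 0.9915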